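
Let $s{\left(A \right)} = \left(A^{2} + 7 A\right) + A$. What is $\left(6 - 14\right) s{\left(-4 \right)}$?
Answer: $128$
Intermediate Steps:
$s{\left(A \right)} = A^{2} + 8 A$
$\left(6 - 14\right) s{\left(-4 \right)} = \left(6 - 14\right) \left(- 4 \left(8 - 4\right)\right) = - 8 \left(\left(-4\right) 4\right) = \left(-8\right) \left(-16\right) = 128$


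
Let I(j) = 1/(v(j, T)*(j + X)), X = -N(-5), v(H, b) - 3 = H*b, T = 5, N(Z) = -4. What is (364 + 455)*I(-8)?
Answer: 819/148 ≈ 5.5338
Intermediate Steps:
v(H, b) = 3 + H*b
X = 4 (X = -1*(-4) = 4)
I(j) = 1/((3 + 5*j)*(4 + j)) (I(j) = 1/((3 + j*5)*(j + 4)) = 1/((3 + 5*j)*(4 + j)))
(364 + 455)*I(-8) = (364 + 455)*(1/((3 + 5*(-8))*(4 - 8))) = 819*(1/((3 - 40)*(-4))) = 819*(-¼/(-37)) = 819*(-1/37*(-¼)) = 819*(1/148) = 819/148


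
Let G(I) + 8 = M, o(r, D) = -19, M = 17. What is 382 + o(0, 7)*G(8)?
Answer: 211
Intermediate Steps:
G(I) = 9 (G(I) = -8 + 17 = 9)
382 + o(0, 7)*G(8) = 382 - 19*9 = 382 - 171 = 211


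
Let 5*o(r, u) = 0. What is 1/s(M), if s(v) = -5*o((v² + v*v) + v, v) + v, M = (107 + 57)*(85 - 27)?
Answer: 1/9512 ≈ 0.00010513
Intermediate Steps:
o(r, u) = 0 (o(r, u) = (⅕)*0 = 0)
M = 9512 (M = 164*58 = 9512)
s(v) = v (s(v) = -5*0 + v = 0 + v = v)
1/s(M) = 1/9512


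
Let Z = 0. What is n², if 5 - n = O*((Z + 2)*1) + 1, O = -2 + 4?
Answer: 0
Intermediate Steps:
O = 2
n = 0 (n = 5 - (2*((0 + 2)*1) + 1) = 5 - (2*(2*1) + 1) = 5 - (2*2 + 1) = 5 - (4 + 1) = 5 - 1*5 = 5 - 5 = 0)
n² = 0² = 0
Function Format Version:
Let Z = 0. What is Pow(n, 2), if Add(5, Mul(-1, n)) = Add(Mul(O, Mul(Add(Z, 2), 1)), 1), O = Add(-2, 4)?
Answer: 0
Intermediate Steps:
O = 2
n = 0 (n = Add(5, Mul(-1, Add(Mul(2, Mul(Add(0, 2), 1)), 1))) = Add(5, Mul(-1, Add(Mul(2, Mul(2, 1)), 1))) = Add(5, Mul(-1, Add(Mul(2, 2), 1))) = Add(5, Mul(-1, Add(4, 1))) = Add(5, Mul(-1, 5)) = Add(5, -5) = 0)
Pow(n, 2) = Pow(0, 2) = 0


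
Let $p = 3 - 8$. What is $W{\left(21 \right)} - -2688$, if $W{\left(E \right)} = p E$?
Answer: $2583$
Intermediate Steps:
$p = -5$ ($p = 3 - 8 = -5$)
$W{\left(E \right)} = - 5 E$
$W{\left(21 \right)} - -2688 = \left(-5\right) 21 - -2688 = -105 + 2688 = 2583$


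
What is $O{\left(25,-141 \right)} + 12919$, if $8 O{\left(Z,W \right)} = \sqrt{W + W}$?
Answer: $12919 + \frac{i \sqrt{282}}{8} \approx 12919.0 + 2.0991 i$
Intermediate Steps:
$O{\left(Z,W \right)} = \frac{\sqrt{2} \sqrt{W}}{8}$ ($O{\left(Z,W \right)} = \frac{\sqrt{W + W}}{8} = \frac{\sqrt{2 W}}{8} = \frac{\sqrt{2} \sqrt{W}}{8}$)
$O{\left(25,-141 \right)} + 12919 = \frac{\sqrt{2} \sqrt{-141}}{8} + 12919 = \frac{\sqrt{2} i \sqrt{141}}{8} + 12919 = \frac{i \sqrt{282}}{8} + 12919 = 12919 + \frac{i \sqrt{282}}{8}$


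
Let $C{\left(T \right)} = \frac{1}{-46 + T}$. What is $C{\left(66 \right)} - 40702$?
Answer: $- \frac{814039}{20} \approx -40702.0$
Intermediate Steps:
$C{\left(66 \right)} - 40702 = \frac{1}{-46 + 66} - 40702 = \frac{1}{20} - 40702 = - \frac{814039}{20}$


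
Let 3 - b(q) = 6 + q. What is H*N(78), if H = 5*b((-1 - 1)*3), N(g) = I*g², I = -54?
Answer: -4928040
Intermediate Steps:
N(g) = -54*g²
b(q) = -3 - q (b(q) = 3 - (6 + q) = 3 + (-6 - q) = -3 - q)
H = 15 (H = 5*(-3 - (-1 - 1)*3) = 5*(-3 - (-2)*3) = 5*(-3 - 1*(-6)) = 5*(-3 + 6) = 5*3 = 15)
H*N(78) = 15*(-54*78²) = 15*(-54*6084) = 15*(-328536) = -4928040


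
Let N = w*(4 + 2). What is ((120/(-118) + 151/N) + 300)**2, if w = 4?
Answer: 186856488361/2005056 ≈ 93193.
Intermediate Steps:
N = 24 (N = 4*(4 + 2) = 4*6 = 24)
((120/(-118) + 151/N) + 300)**2 = ((120/(-118) + 151/24) + 300)**2 = ((120*(-1/118) + 151*(1/24)) + 300)**2 = ((-60/59 + 151/24) + 300)**2 = (7469/1416 + 300)**2 = (432269/1416)**2 = 186856488361/2005056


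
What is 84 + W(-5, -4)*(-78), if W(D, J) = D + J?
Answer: 786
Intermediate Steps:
84 + W(-5, -4)*(-78) = 84 + (-5 - 4)*(-78) = 84 - 9*(-78) = 84 + 702 = 786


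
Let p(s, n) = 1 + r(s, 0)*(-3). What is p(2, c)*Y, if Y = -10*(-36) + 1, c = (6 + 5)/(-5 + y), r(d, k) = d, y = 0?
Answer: -1805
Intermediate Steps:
c = -11/5 (c = (6 + 5)/(-5 + 0) = 11/(-5) = 11*(-⅕) = -11/5 ≈ -2.2000)
p(s, n) = 1 - 3*s (p(s, n) = 1 + s*(-3) = 1 - 3*s)
Y = 361 (Y = 360 + 1 = 361)
p(2, c)*Y = (1 - 3*2)*361 = (1 - 6)*361 = -5*361 = -1805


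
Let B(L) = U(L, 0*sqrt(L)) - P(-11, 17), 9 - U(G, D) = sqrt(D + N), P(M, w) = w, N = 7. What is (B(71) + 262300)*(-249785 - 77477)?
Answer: -85838204504 + 327262*sqrt(7) ≈ -8.5837e+10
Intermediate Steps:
U(G, D) = 9 - sqrt(7 + D) (U(G, D) = 9 - sqrt(D + 7) = 9 - sqrt(7 + D))
B(L) = -8 - sqrt(7) (B(L) = (9 - sqrt(7 + 0*sqrt(L))) - 1*17 = (9 - sqrt(7 + 0)) - 17 = (9 - sqrt(7)) - 17 = -8 - sqrt(7))
(B(71) + 262300)*(-249785 - 77477) = ((-8 - sqrt(7)) + 262300)*(-249785 - 77477) = (262292 - sqrt(7))*(-327262) = -85838204504 + 327262*sqrt(7)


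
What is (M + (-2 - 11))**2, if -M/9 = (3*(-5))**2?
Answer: 4153444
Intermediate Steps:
M = -2025 (M = -9*(3*(-5))**2 = -9*(-15)**2 = -9*225 = -2025)
(M + (-2 - 11))**2 = (-2025 + (-2 - 11))**2 = (-2025 - 13)**2 = (-2038)**2 = 4153444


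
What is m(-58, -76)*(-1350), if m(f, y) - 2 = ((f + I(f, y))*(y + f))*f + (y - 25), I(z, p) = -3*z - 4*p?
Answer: -4406590350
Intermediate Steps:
I(z, p) = -4*p - 3*z
m(f, y) = -23 + y + f*(f + y)*(-4*y - 2*f) (m(f, y) = 2 + (((f + (-4*y - 3*f))*(y + f))*f + (y - 25)) = 2 + (((-4*y - 2*f)*(f + y))*f + (-25 + y)) = 2 + (((f + y)*(-4*y - 2*f))*f + (-25 + y)) = 2 + (f*(f + y)*(-4*y - 2*f) + (-25 + y)) = 2 + (-25 + y + f*(f + y)*(-4*y - 2*f)) = -23 + y + f*(f + y)*(-4*y - 2*f))
m(-58, -76)*(-1350) = (-23 - 76 - 2*(-58)³ - 6*(-76)*(-58)² - 4*(-58)*(-76)²)*(-1350) = (-23 - 76 - 2*(-195112) - 6*(-76)*3364 - 4*(-58)*5776)*(-1350) = (-23 - 76 + 390224 + 1533984 + 1340032)*(-1350) = 3264141*(-1350) = -4406590350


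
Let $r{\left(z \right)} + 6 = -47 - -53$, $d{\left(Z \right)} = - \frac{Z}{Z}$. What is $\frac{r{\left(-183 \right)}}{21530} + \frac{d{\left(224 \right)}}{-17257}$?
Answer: $\frac{1}{17257} \approx 5.7947 \cdot 10^{-5}$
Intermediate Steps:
$d{\left(Z \right)} = -1$ ($d{\left(Z \right)} = \left(-1\right) 1 = -1$)
$r{\left(z \right)} = 0$ ($r{\left(z \right)} = -6 - -6 = -6 + \left(-47 + 53\right) = -6 + 6 = 0$)
$\frac{r{\left(-183 \right)}}{21530} + \frac{d{\left(224 \right)}}{-17257} = \frac{0}{21530} - \frac{1}{-17257} = 0 \cdot \frac{1}{21530} - - \frac{1}{17257} = 0 + \frac{1}{17257} = \frac{1}{17257}$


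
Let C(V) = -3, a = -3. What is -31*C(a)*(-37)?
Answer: -3441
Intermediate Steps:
-31*C(a)*(-37) = -31*(-3)*(-37) = 93*(-37) = -3441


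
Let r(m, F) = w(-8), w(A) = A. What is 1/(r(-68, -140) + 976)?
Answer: 1/968 ≈ 0.0010331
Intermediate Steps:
r(m, F) = -8
1/(r(-68, -140) + 976) = 1/(-8 + 976) = 1/968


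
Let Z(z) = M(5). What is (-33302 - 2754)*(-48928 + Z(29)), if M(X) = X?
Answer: 1763967688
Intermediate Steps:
Z(z) = 5
(-33302 - 2754)*(-48928 + Z(29)) = (-33302 - 2754)*(-48928 + 5) = -36056*(-48923) = 1763967688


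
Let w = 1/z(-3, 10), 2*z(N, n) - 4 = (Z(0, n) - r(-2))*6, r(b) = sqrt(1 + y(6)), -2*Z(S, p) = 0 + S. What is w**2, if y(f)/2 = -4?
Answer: I/(-59*I + 12*sqrt(7)) ≈ -0.013143 + 0.0070726*I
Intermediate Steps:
y(f) = -8 (y(f) = 2*(-4) = -8)
Z(S, p) = -S/2 (Z(S, p) = -(0 + S)/2 = -S/2)
r(b) = I*sqrt(7) (r(b) = sqrt(1 - 8) = sqrt(-7) = I*sqrt(7))
z(N, n) = 2 - 3*I*sqrt(7) (z(N, n) = 2 + ((-1/2*0 - I*sqrt(7))*6)/2 = 2 + ((0 - I*sqrt(7))*6)/2 = 2 + (-I*sqrt(7)*6)/2 = 2 + (-6*I*sqrt(7))/2 = 2 - 3*I*sqrt(7))
w = 1/(2 - 3*I*sqrt(7)) ≈ 0.029851 + 0.11847*I
w**2 = (2/67 + 3*I*sqrt(7)/67)**2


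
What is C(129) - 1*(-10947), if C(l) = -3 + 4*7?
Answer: 10972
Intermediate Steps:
C(l) = 25 (C(l) = -3 + 28 = 25)
C(129) - 1*(-10947) = 25 - 1*(-10947) = 25 + 10947 = 10972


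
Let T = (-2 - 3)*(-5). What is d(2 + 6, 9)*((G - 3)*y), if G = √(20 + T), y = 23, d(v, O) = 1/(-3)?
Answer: 23 - 23*√5 ≈ -28.430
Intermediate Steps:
d(v, O) = -⅓
T = 25 (T = -5*(-5) = 25)
G = 3*√5 (G = √(20 + 25) = √45 = 3*√5 ≈ 6.7082)
d(2 + 6, 9)*((G - 3)*y) = -(3*√5 - 3)*23/3 = -(-3 + 3*√5)*23/3 = -(-69 + 69*√5)/3 = 23 - 23*√5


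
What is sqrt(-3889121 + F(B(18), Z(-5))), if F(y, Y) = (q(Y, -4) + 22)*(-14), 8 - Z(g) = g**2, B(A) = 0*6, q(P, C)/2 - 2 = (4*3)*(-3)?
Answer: 3*I*sqrt(432053) ≈ 1971.9*I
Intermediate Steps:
q(P, C) = -68 (q(P, C) = 4 + 2*((4*3)*(-3)) = 4 + 2*(12*(-3)) = 4 + 2*(-36) = 4 - 72 = -68)
B(A) = 0
Z(g) = 8 - g**2
F(y, Y) = 644 (F(y, Y) = (-68 + 22)*(-14) = -46*(-14) = 644)
sqrt(-3889121 + F(B(18), Z(-5))) = sqrt(-3889121 + 644) = sqrt(-3888477) = 3*I*sqrt(432053)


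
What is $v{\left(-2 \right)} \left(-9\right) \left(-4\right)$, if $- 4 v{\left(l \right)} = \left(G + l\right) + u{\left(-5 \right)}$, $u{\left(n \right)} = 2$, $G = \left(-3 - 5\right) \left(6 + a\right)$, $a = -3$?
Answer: $216$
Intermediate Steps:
$G = -24$ ($G = \left(-3 - 5\right) \left(6 - 3\right) = \left(-8\right) 3 = -24$)
$v{\left(l \right)} = \frac{11}{2} - \frac{l}{4}$ ($v{\left(l \right)} = - \frac{\left(-24 + l\right) + 2}{4} = - \frac{-22 + l}{4} = \frac{11}{2} - \frac{l}{4}$)
$v{\left(-2 \right)} \left(-9\right) \left(-4\right) = \left(\frac{11}{2} - - \frac{1}{2}\right) \left(-9\right) \left(-4\right) = \left(\frac{11}{2} + \frac{1}{2}\right) \left(-9\right) \left(-4\right) = 6 \left(-9\right) \left(-4\right) = \left(-54\right) \left(-4\right) = 216$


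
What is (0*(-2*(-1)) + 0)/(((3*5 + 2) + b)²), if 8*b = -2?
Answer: 0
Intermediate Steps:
b = -¼ (b = (⅛)*(-2) = -¼ ≈ -0.25000)
(0*(-2*(-1)) + 0)/(((3*5 + 2) + b)²) = (0*(-2*(-1)) + 0)/(((3*5 + 2) - ¼)²) = (0*2 + 0)/(((15 + 2) - ¼)²) = (0 + 0)/((17 - ¼)²) = 0/((67/4)²) = 0/(4489/16) = 0*(16/4489) = 0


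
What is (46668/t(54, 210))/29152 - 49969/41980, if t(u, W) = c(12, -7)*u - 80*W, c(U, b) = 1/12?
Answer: -254873975289/214107802330 ≈ -1.1904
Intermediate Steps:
c(U, b) = 1/12
t(u, W) = -80*W + u/12 (t(u, W) = u/12 - 80*W = -80*W + u/12)
(46668/t(54, 210))/29152 - 49969/41980 = (46668/(-80*210 + (1/12)*54))/29152 - 49969/41980 = (46668/(-16800 + 9/2))*(1/29152) - 49969*1/41980 = (46668/(-33591/2))*(1/29152) - 49969/41980 = (46668*(-2/33591))*(1/29152) - 49969/41980 = -31112/11197*1/29152 - 49969/41980 = -3889/40801868 - 49969/41980 = -254873975289/214107802330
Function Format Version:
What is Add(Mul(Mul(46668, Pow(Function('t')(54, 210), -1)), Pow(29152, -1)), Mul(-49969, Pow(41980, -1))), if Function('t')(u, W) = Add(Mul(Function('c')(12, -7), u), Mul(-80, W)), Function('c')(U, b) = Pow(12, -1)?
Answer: Rational(-254873975289, 214107802330) ≈ -1.1904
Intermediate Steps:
Function('c')(U, b) = Rational(1, 12)
Function('t')(u, W) = Add(Mul(-80, W), Mul(Rational(1, 12), u)) (Function('t')(u, W) = Add(Mul(Rational(1, 12), u), Mul(-80, W)) = Add(Mul(-80, W), Mul(Rational(1, 12), u)))
Add(Mul(Mul(46668, Pow(Function('t')(54, 210), -1)), Pow(29152, -1)), Mul(-49969, Pow(41980, -1))) = Add(Mul(Mul(46668, Pow(Add(Mul(-80, 210), Mul(Rational(1, 12), 54)), -1)), Pow(29152, -1)), Mul(-49969, Pow(41980, -1))) = Add(Mul(Mul(46668, Pow(Add(-16800, Rational(9, 2)), -1)), Rational(1, 29152)), Mul(-49969, Rational(1, 41980))) = Add(Mul(Mul(46668, Pow(Rational(-33591, 2), -1)), Rational(1, 29152)), Rational(-49969, 41980)) = Add(Mul(Mul(46668, Rational(-2, 33591)), Rational(1, 29152)), Rational(-49969, 41980)) = Add(Mul(Rational(-31112, 11197), Rational(1, 29152)), Rational(-49969, 41980)) = Add(Rational(-3889, 40801868), Rational(-49969, 41980)) = Rational(-254873975289, 214107802330)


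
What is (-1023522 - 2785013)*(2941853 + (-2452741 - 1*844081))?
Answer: 1351911860415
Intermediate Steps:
(-1023522 - 2785013)*(2941853 + (-2452741 - 1*844081)) = -3808535*(2941853 + (-2452741 - 844081)) = -3808535*(2941853 - 3296822) = -3808535*(-354969) = 1351911860415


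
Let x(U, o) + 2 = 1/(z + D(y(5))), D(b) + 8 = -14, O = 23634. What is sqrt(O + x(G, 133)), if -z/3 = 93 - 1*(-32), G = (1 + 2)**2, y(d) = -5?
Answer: sqrt(3724615491)/397 ≈ 153.73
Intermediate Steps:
G = 9 (G = 3**2 = 9)
D(b) = -22 (D(b) = -8 - 14 = -22)
z = -375 (z = -3*(93 - 1*(-32)) = -3*(93 + 32) = -3*125 = -375)
x(U, o) = -795/397 (x(U, o) = -2 + 1/(-375 - 22) = -2 + 1/(-397) = -2 - 1/397 = -795/397)
sqrt(O + x(G, 133)) = sqrt(23634 - 795/397) = sqrt(9381903/397) = sqrt(3724615491)/397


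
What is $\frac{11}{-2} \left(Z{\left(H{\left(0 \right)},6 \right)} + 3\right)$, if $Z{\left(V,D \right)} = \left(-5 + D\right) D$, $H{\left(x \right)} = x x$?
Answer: $- \frac{99}{2} \approx -49.5$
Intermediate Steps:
$H{\left(x \right)} = x^{2}$
$Z{\left(V,D \right)} = D \left(-5 + D\right)$
$\frac{11}{-2} \left(Z{\left(H{\left(0 \right)},6 \right)} + 3\right) = \frac{11}{-2} \left(6 \left(-5 + 6\right) + 3\right) = 11 \left(- \frac{1}{2}\right) \left(6 \cdot 1 + 3\right) = - \frac{11 \left(6 + 3\right)}{2} = \left(- \frac{11}{2}\right) 9 = - \frac{99}{2}$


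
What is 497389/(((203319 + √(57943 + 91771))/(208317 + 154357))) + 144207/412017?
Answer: 5037146892217941425469/5677383588428933 - 180390058186*√149714/41338466047 ≈ 8.8554e+5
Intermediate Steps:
497389/(((203319 + √(57943 + 91771))/(208317 + 154357))) + 144207/412017 = 497389/(((203319 + √149714)/362674)) + 144207*(1/412017) = 497389/(((203319 + √149714)*(1/362674))) + 48069/137339 = 497389/(7011/12506 + √149714/362674) + 48069/137339 = 48069/137339 + 497389/(7011/12506 + √149714/362674)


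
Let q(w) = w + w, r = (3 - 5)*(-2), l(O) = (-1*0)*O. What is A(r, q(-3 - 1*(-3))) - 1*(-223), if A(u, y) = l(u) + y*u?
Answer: 223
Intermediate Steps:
l(O) = 0 (l(O) = 0*O = 0)
r = 4 (r = -2*(-2) = 4)
q(w) = 2*w
A(u, y) = u*y (A(u, y) = 0 + y*u = 0 + u*y = u*y)
A(r, q(-3 - 1*(-3))) - 1*(-223) = 4*(2*(-3 - 1*(-3))) - 1*(-223) = 4*(2*(-3 + 3)) + 223 = 4*(2*0) + 223 = 4*0 + 223 = 0 + 223 = 223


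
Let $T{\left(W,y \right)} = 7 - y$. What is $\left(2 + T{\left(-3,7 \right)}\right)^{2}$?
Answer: $4$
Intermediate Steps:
$\left(2 + T{\left(-3,7 \right)}\right)^{2} = \left(2 + \left(7 - 7\right)\right)^{2} = \left(2 + 0\right)^{2} = 2^{2} = 4$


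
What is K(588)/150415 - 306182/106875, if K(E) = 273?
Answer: -9205037731/3215120625 ≈ -2.8630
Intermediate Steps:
K(588)/150415 - 306182/106875 = 273/150415 - 306182/106875 = -9205037731/3215120625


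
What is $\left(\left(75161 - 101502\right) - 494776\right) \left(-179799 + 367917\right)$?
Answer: $-98031487806$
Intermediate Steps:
$\left(\left(75161 - 101502\right) - 494776\right) \left(-179799 + 367917\right) = \left(\left(75161 - 101502\right) - 494776\right) 188118 = \left(-26341 - 494776\right) 188118 = \left(-521117\right) 188118 = -98031487806$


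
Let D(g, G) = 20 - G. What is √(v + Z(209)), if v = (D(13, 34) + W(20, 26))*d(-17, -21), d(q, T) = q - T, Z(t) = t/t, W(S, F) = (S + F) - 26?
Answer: 5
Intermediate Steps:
W(S, F) = -26 + F + S (W(S, F) = (F + S) - 26 = -26 + F + S)
Z(t) = 1
v = 24 (v = ((20 - 1*34) + (-26 + 26 + 20))*(-17 - 1*(-21)) = ((20 - 34) + 20)*(-17 + 21) = (-14 + 20)*4 = 6*4 = 24)
√(v + Z(209)) = √(24 + 1) = √25 = 5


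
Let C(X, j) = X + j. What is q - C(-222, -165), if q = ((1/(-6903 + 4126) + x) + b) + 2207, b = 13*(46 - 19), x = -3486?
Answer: -1502358/2777 ≈ -541.00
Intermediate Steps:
b = 351 (b = 13*27 = 351)
q = -2577057/2777 (q = ((1/(-6903 + 4126) - 3486) + 351) + 2207 = ((1/(-2777) - 3486) + 351) + 2207 = ((-1/2777 - 3486) + 351) + 2207 = (-9680623/2777 + 351) + 2207 = -8705896/2777 + 2207 = -2577057/2777 ≈ -928.00)
q - C(-222, -165) = -2577057/2777 - (-222 - 165) = -2577057/2777 - 1*(-387) = -2577057/2777 + 387 = -1502358/2777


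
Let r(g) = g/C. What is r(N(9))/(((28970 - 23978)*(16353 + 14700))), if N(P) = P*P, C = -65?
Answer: -9/1119564160 ≈ -8.0388e-9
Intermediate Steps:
N(P) = P**2
r(g) = -g/65 (r(g) = g/(-65) = g*(-1/65) = -g/65)
r(N(9))/(((28970 - 23978)*(16353 + 14700))) = (-1/65*9**2)/(((28970 - 23978)*(16353 + 14700))) = (-1/65*81)/((4992*31053)) = -81/65/155016576 = -81/65*1/155016576 = -9/1119564160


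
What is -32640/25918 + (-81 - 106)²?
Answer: 453146951/12959 ≈ 34968.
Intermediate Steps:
-32640/25918 + (-81 - 106)² = -32640*1/25918 + (-187)² = -16320/12959 + 34969 = 453146951/12959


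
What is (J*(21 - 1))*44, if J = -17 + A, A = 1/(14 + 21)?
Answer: -104544/7 ≈ -14935.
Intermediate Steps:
A = 1/35 ≈ 0.028571
J = -594/35 (J = -17 + 1/35 = -594/35 ≈ -16.971)
(J*(21 - 1))*44 = -594*(21 - 1)/35*44 = -594/35*20*44 = -2376/7*44 = -104544/7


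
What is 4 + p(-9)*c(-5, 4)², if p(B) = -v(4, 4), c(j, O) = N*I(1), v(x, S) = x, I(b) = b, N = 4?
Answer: -60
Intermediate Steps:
c(j, O) = 4 (c(j, O) = 4*1 = 4)
p(B) = -4 (p(B) = -1*4 = -4)
4 + p(-9)*c(-5, 4)² = 4 - 4*4² = 4 - 4*16 = 4 - 64 = -60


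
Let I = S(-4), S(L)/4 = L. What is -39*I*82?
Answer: 51168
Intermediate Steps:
S(L) = 4*L
I = -16 (I = 4*(-4) = -16)
-39*I*82 = -39*(-16)*82 = 624*82 = 51168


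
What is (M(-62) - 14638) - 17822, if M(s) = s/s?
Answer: -32459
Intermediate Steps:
M(s) = 1
(M(-62) - 14638) - 17822 = (1 - 14638) - 17822 = -14637 - 17822 = -32459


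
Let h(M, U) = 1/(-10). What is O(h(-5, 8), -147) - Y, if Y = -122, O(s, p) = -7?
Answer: 115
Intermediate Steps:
h(M, U) = -⅒
O(h(-5, 8), -147) - Y = -7 - 1*(-122) = -7 + 122 = 115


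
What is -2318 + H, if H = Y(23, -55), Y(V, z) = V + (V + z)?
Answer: -2327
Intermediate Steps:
Y(V, z) = z + 2*V
H = -9 (H = -55 + 2*23 = -55 + 46 = -9)
-2318 + H = -2318 - 9 = -2327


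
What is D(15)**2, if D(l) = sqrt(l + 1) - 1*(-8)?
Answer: 144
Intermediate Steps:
D(l) = 8 + sqrt(1 + l) (D(l) = sqrt(1 + l) + 8 = 8 + sqrt(1 + l))
D(15)**2 = (8 + sqrt(1 + 15))**2 = (8 + sqrt(16))**2 = (8 + 4)**2 = 12**2 = 144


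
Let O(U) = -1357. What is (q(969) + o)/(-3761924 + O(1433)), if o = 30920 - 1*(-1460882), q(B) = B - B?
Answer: -1491802/3763281 ≈ -0.39641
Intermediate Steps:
q(B) = 0
o = 1491802 (o = 30920 + 1460882 = 1491802)
(q(969) + o)/(-3761924 + O(1433)) = (0 + 1491802)/(-3761924 - 1357) = 1491802/(-3763281) = 1491802*(-1/3763281) = -1491802/3763281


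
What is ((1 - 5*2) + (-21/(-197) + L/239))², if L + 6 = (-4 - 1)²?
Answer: 172212550225/2216808889 ≈ 77.685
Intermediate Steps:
L = 19 (L = -6 + (-4 - 1)² = -6 + (-5)² = -6 + 25 = 19)
((1 - 5*2) + (-21/(-197) + L/239))² = ((1 - 5*2) + (-21/(-197) + 19/239))² = ((1 - 10) + (-21*(-1/197) + 19*(1/239)))² = (-9 + (21/197 + 19/239))² = (-9 + 8762/47083)² = (-414985/47083)² = 172212550225/2216808889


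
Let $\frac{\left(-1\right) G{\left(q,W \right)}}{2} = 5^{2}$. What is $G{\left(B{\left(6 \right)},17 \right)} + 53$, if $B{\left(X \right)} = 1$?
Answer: $3$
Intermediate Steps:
$G{\left(q,W \right)} = -50$ ($G{\left(q,W \right)} = - 2 \cdot 5^{2} = \left(-2\right) 25 = -50$)
$G{\left(B{\left(6 \right)},17 \right)} + 53 = -50 + 53 = 3$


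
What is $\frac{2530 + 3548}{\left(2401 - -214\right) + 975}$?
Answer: $\frac{3039}{1795} \approx 1.693$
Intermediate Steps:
$\frac{2530 + 3548}{\left(2401 - -214\right) + 975} = \frac{6078}{\left(2401 + 214\right) + 975} = \frac{6078}{2615 + 975} = \frac{6078}{3590} = 6078 \cdot \frac{1}{3590} = \frac{3039}{1795}$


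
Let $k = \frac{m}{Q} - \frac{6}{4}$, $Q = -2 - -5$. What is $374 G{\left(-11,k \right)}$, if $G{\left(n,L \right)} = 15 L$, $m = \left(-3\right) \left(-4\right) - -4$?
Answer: $21505$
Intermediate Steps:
$Q = 3$ ($Q = -2 + 5 = 3$)
$m = 16$ ($m = 12 + \left(-1 + 5\right) = 12 + 4 = 16$)
$k = \frac{23}{6}$ ($k = \frac{16}{3} - \frac{6}{4} = 16 \cdot \frac{1}{3} - \frac{3}{2} = \frac{16}{3} - \frac{3}{2} = \frac{23}{6} \approx 3.8333$)
$374 G{\left(-11,k \right)} = 374 \cdot 15 \cdot \frac{23}{6} = 374 \cdot \frac{115}{2} = 21505$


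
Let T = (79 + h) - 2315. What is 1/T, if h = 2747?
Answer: 1/511 ≈ 0.0019569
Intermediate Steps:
T = 511 (T = (79 + 2747) - 2315 = 2826 - 2315 = 511)
1/T = 1/511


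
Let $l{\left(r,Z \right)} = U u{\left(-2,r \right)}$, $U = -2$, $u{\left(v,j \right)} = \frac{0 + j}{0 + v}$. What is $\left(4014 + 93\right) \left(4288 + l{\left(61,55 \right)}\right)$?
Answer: $17861343$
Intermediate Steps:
$u{\left(v,j \right)} = \frac{j}{v}$
$l{\left(r,Z \right)} = r$ ($l{\left(r,Z \right)} = - 2 \frac{r}{-2} = - 2 r \left(- \frac{1}{2}\right) = - 2 \left(- \frac{r}{2}\right) = r$)
$\left(4014 + 93\right) \left(4288 + l{\left(61,55 \right)}\right) = \left(4014 + 93\right) \left(4288 + 61\right) = 4107 \cdot 4349 = 17861343$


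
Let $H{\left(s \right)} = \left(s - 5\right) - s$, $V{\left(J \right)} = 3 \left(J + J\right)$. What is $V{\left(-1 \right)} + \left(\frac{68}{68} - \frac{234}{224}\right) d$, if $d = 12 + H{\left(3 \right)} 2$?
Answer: $- \frac{341}{56} \approx -6.0893$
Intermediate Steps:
$V{\left(J \right)} = 6 J$ ($V{\left(J \right)} = 3 \cdot 2 J = 6 J$)
$H{\left(s \right)} = -5$ ($H{\left(s \right)} = \left(-5 + s\right) - s = -5$)
$d = 2$ ($d = 12 - 10 = 2$)
$V{\left(-1 \right)} + \left(\frac{68}{68} - \frac{234}{224}\right) d = 6 \left(-1\right) + \left(\frac{68}{68} - \frac{234}{224}\right) 2 = -6 + \left(68 \cdot \frac{1}{68} - \frac{117}{112}\right) 2 = -6 + \left(1 - \frac{117}{112}\right) 2 = -6 - \frac{5}{56} = - \frac{341}{56}$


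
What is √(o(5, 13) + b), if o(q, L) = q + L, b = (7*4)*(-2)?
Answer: I*√38 ≈ 6.1644*I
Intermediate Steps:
b = -56 (b = 28*(-2) = -56)
o(q, L) = L + q
√(o(5, 13) + b) = √((13 + 5) - 56) = √(18 - 56) = √(-38) = I*√38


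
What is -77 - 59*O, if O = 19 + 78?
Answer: -5800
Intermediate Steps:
O = 97
-77 - 59*O = -77 - 59*97 = -77 - 5723 = -5800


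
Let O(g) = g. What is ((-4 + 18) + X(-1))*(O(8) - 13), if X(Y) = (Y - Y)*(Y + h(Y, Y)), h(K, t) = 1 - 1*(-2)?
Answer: -70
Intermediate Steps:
h(K, t) = 3 (h(K, t) = 1 + 2 = 3)
X(Y) = 0 (X(Y) = (Y - Y)*(Y + 3) = 0*(3 + Y) = 0)
((-4 + 18) + X(-1))*(O(8) - 13) = ((-4 + 18) + 0)*(8 - 13) = (14 + 0)*(-5) = 14*(-5) = -70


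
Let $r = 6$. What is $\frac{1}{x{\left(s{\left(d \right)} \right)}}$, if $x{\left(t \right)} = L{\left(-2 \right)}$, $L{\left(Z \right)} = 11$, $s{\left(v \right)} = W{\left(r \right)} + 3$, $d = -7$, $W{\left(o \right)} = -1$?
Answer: $\frac{1}{11} \approx 0.090909$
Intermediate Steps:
$s{\left(v \right)} = 2$ ($s{\left(v \right)} = -1 + 3 = 2$)
$x{\left(t \right)} = 11$
$\frac{1}{x{\left(s{\left(d \right)} \right)}} = \frac{1}{11}$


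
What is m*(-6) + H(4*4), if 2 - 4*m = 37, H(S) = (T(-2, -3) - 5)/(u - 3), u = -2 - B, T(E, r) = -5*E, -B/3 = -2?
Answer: 1145/22 ≈ 52.045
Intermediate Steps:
B = 6 (B = -3*(-2) = 6)
u = -8 (u = -2 - 1*6 = -2 - 6 = -8)
H(S) = -5/11 (H(S) = (-5*(-2) - 5)/(-8 - 3) = (10 - 5)/(-11) = 5*(-1/11) = -5/11)
m = -35/4 (m = 1/2 - 1/4*37 = 1/2 - 37/4 = -35/4 ≈ -8.7500)
m*(-6) + H(4*4) = -35/4*(-6) - 5/11 = 105/2 - 5/11 = 1145/22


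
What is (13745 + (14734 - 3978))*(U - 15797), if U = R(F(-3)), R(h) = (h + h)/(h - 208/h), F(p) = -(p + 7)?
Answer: -774092761/2 ≈ -3.8705e+8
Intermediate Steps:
F(p) = -7 - p (F(p) = -(7 + p) = -7 - p)
R(h) = 2*h/(h - 208/h) (R(h) = (2*h)/(h - 208/h) = 2*h/(h - 208/h))
U = -⅙ (U = 2*(-7 - 1*(-3))²/(-208 + (-7 - 1*(-3))²) = 2*(-7 + 3)²/(-208 + (-7 + 3)²) = 2*(-4)²/(-208 + (-4)²) = 2*16/(-208 + 16) = 2*16/(-192) = 2*16*(-1/192) = -⅙ ≈ -0.16667)
(13745 + (14734 - 3978))*(U - 15797) = (13745 + (14734 - 3978))*(-⅙ - 15797) = (13745 + 10756)*(-94783/6) = 24501*(-94783/6) = -774092761/2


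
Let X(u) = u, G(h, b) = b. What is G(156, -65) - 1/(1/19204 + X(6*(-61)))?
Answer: -456843891/7028663 ≈ -64.997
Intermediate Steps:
G(156, -65) - 1/(1/19204 + X(6*(-61))) = -65 - 1/(1/19204 + 6*(-61)) = -65 - 1/(1/19204 - 366) = -65 - 1/(-7028663/19204) = -65 - 1*(-19204/7028663) = -65 + 19204/7028663 = -456843891/7028663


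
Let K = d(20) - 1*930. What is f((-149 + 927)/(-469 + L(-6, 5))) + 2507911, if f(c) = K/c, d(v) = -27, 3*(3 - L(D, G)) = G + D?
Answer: 1951600401/778 ≈ 2.5085e+6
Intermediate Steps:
L(D, G) = 3 - D/3 - G/3 (L(D, G) = 3 - (G + D)/3 = 3 - (D + G)/3 = 3 + (-D/3 - G/3) = 3 - D/3 - G/3)
K = -957 (K = -27 - 1*930 = -27 - 930 = -957)
f(c) = -957/c
f((-149 + 927)/(-469 + L(-6, 5))) + 2507911 = -957*(-469 + (3 - ⅓*(-6) - ⅓*5))/(-149 + 927) + 2507911 = -957/(778/(-469 + (3 + 2 - 5/3))) + 2507911 = -957/(778/(-469 + 10/3)) + 2507911 = -957/(778/(-1397/3)) + 2507911 = -957/(778*(-3/1397)) + 2507911 = -957/(-2334/1397) + 2507911 = -957*(-1397/2334) + 2507911 = 445643/778 + 2507911 = 1951600401/778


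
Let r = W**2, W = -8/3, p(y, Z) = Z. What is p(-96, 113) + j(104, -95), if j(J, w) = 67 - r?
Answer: 1556/9 ≈ 172.89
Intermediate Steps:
W = -8/3 (W = -8*1/3 = -8/3 ≈ -2.6667)
r = 64/9 (r = (-8/3)**2 = 64/9 ≈ 7.1111)
j(J, w) = 539/9 (j(J, w) = 67 - 1*64/9 = 67 - 64/9 = 539/9)
p(-96, 113) + j(104, -95) = 113 + 539/9 = 1556/9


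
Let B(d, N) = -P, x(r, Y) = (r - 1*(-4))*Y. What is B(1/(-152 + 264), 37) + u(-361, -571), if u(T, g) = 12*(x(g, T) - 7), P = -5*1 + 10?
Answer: 2456155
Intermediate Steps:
x(r, Y) = Y*(4 + r) (x(r, Y) = (r + 4)*Y = (4 + r)*Y = Y*(4 + r))
P = 5 (P = -5 + 10 = 5)
u(T, g) = -84 + 12*T*(4 + g) (u(T, g) = 12*(T*(4 + g) - 7) = 12*(-7 + T*(4 + g)) = -84 + 12*T*(4 + g))
B(d, N) = -5 (B(d, N) = -1*5 = -5)
B(1/(-152 + 264), 37) + u(-361, -571) = -5 + (-84 + 12*(-361)*(4 - 571)) = -5 + (-84 + 12*(-361)*(-567)) = -5 + (-84 + 2456244) = -5 + 2456160 = 2456155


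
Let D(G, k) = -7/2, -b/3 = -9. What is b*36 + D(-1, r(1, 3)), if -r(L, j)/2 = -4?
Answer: 1937/2 ≈ 968.50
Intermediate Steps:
b = 27 (b = -3*(-9) = 27)
r(L, j) = 8 (r(L, j) = -2*(-4) = 8)
D(G, k) = -7/2 (D(G, k) = -7*½ = -7/2)
b*36 + D(-1, r(1, 3)) = 27*36 - 7/2 = 972 - 7/2 = 1937/2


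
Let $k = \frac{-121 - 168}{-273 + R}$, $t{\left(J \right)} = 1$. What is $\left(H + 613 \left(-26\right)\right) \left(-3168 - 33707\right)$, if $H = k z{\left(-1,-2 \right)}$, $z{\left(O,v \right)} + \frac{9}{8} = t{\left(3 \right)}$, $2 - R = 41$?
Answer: $\frac{1466944176875}{2496} \approx 5.8772 \cdot 10^{8}$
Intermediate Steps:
$R = -39$ ($R = 2 - 41 = -39$)
$z{\left(O,v \right)} = - \frac{1}{8}$ ($z{\left(O,v \right)} = - \frac{9}{8} + 1 = - \frac{1}{8}$)
$k = \frac{289}{312}$ ($k = \frac{-121 - 168}{-273 - 39} = - \frac{289}{-312} = \left(-289\right) \left(- \frac{1}{312}\right) = \frac{289}{312} \approx 0.92628$)
$H = - \frac{289}{2496}$ ($H = \frac{289}{312} \left(- \frac{1}{8}\right) = - \frac{289}{2496} \approx -0.11579$)
$\left(H + 613 \left(-26\right)\right) \left(-3168 - 33707\right) = \left(- \frac{289}{2496} + 613 \left(-26\right)\right) \left(-3168 - 33707\right) = \left(- \frac{289}{2496} - 15938\right) \left(-36875\right) = \left(- \frac{39781537}{2496}\right) \left(-36875\right) = \frac{1466944176875}{2496}$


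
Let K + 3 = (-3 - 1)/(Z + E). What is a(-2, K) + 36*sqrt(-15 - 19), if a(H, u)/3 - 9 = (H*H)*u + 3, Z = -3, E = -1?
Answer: 12 + 36*I*sqrt(34) ≈ 12.0 + 209.91*I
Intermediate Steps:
K = -2 (K = -3 + (-3 - 1)/(-3 - 1) = -3 - 4/(-4) = -3 - 4*(-1/4) = -3 + 1 = -2)
a(H, u) = 36 + 3*u*H**2 (a(H, u) = 27 + 3*((H*H)*u + 3) = 27 + 3*(H**2*u + 3) = 27 + 3*(u*H**2 + 3) = 27 + 3*(3 + u*H**2) = 27 + (9 + 3*u*H**2) = 36 + 3*u*H**2)
a(-2, K) + 36*sqrt(-15 - 19) = (36 + 3*(-2)*(-2)**2) + 36*sqrt(-15 - 19) = (36 + 3*(-2)*4) + 36*sqrt(-34) = (36 - 24) + 36*(I*sqrt(34)) = 12 + 36*I*sqrt(34)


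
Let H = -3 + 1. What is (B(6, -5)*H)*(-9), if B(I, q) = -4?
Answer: -72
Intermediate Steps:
H = -2
(B(6, -5)*H)*(-9) = -4*(-2)*(-9) = 8*(-9) = -72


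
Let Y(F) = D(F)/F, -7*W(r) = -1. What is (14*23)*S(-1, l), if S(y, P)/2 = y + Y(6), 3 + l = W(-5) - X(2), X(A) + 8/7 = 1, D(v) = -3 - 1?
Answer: -3220/3 ≈ -1073.3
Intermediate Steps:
D(v) = -4
X(A) = -1/7 (X(A) = -8/7 + 1 = -1/7)
W(r) = 1/7 (W(r) = -1/7*(-1) = 1/7)
Y(F) = -4/F
l = -19/7 (l = -3 + (1/7 - 1*(-1/7)) = -3 + (1/7 + 1/7) = -3 + 2/7 = -19/7 ≈ -2.7143)
S(y, P) = -4/3 + 2*y (S(y, P) = 2*(y - 4/6) = 2*(y - 4*1/6) = 2*(y - 2/3) = 2*(-2/3 + y) = -4/3 + 2*y)
(14*23)*S(-1, l) = (14*23)*(-4/3 + 2*(-1)) = 322*(-4/3 - 2) = 322*(-10/3) = -3220/3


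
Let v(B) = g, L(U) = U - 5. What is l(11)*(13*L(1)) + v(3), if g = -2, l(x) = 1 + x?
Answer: -626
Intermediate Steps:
L(U) = -5 + U
v(B) = -2
l(11)*(13*L(1)) + v(3) = (1 + 11)*(13*(-5 + 1)) - 2 = 12*(13*(-4)) - 2 = 12*(-52) - 2 = -624 - 2 = -626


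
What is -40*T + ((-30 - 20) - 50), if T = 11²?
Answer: -4940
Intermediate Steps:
T = 121
-40*T + ((-30 - 20) - 50) = -40*121 + ((-30 - 20) - 50) = -4840 + (-50 - 50) = -4840 - 100 = -4940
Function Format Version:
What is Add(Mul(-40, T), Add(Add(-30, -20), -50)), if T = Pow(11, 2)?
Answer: -4940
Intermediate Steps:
T = 121
Add(Mul(-40, T), Add(Add(-30, -20), -50)) = Add(Mul(-40, 121), Add(Add(-30, -20), -50)) = Add(-4840, Add(-50, -50)) = Add(-4840, -100) = -4940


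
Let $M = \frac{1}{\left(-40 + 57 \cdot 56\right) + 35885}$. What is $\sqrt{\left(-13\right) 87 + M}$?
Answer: $\frac{i \sqrt{1723516575302}}{39037} \approx 33.63 i$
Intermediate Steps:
$M = \frac{1}{39037}$ ($M = \frac{1}{\left(-40 + 3192\right) + 35885} = \frac{1}{3152 + 35885} = \frac{1}{39037} \approx 2.5617 \cdot 10^{-5}$)
$\sqrt{\left(-13\right) 87 + M} = \sqrt{\left(-13\right) 87 + \frac{1}{39037}} = \sqrt{-1131 + \frac{1}{39037}} = \sqrt{- \frac{44150846}{39037}} = \frac{i \sqrt{1723516575302}}{39037}$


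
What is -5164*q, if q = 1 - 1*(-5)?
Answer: -30984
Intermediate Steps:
q = 6 (q = 1 + 5 = 6)
-5164*q = -5164*6 = -30984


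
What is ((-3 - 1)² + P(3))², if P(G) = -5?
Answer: 121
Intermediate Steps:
((-3 - 1)² + P(3))² = ((-3 - 1)² - 5)² = ((-4)² - 5)² = (16 - 5)² = 11² = 121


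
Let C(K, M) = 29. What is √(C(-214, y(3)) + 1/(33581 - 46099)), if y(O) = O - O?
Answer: √4544296878/12518 ≈ 5.3852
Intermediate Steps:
y(O) = 0
√(C(-214, y(3)) + 1/(33581 - 46099)) = √(29 + 1/(33581 - 46099)) = √(29 + 1/(-12518)) = √(29 - 1/12518) = √(363021/12518) = √4544296878/12518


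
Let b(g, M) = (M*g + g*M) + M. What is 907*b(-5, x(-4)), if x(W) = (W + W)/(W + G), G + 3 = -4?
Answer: -65304/11 ≈ -5936.7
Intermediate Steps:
G = -7 (G = -3 - 4 = -7)
x(W) = 2*W/(-7 + W) (x(W) = (W + W)/(W - 7) = (2*W)/(-7 + W) = 2*W/(-7 + W))
b(g, M) = M + 2*M*g (b(g, M) = (M*g + M*g) + M = 2*M*g + M = M + 2*M*g)
907*b(-5, x(-4)) = 907*((2*(-4)/(-7 - 4))*(1 + 2*(-5))) = 907*((2*(-4)/(-11))*(1 - 10)) = 907*((2*(-4)*(-1/11))*(-9)) = 907*((8/11)*(-9)) = 907*(-72/11) = -65304/11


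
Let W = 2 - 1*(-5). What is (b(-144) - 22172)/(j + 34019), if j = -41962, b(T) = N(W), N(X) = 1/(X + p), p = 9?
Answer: 354751/127088 ≈ 2.7914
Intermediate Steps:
W = 7 (W = 2 + 5 = 7)
N(X) = 1/(9 + X) (N(X) = 1/(X + 9) = 1/(9 + X))
b(T) = 1/16 (b(T) = 1/(9 + 7) = 1/16)
(b(-144) - 22172)/(j + 34019) = (1/16 - 22172)/(-41962 + 34019) = -354751/16/(-7943) = -354751/16*(-1/7943) = 354751/127088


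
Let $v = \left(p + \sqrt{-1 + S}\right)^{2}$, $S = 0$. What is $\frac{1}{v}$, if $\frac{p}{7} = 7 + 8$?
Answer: $\frac{1}{\left(105 + i\right)^{2}} \approx 9.0678 \cdot 10^{-5} - 1.727 \cdot 10^{-6} i$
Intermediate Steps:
$p = 105$ ($p = 7 \left(7 + 8\right) = 7 \cdot 15 = 105$)
$v = \left(105 + i\right)^{2}$ ($v = \left(105 + \sqrt{-1 + 0}\right)^{2} = \left(105 + \sqrt{-1}\right)^{2} = \left(105 + i\right)^{2} \approx 11024.0 + 210.0 i$)
$\frac{1}{v} = \frac{1}{\left(105 + i\right)^{2}}$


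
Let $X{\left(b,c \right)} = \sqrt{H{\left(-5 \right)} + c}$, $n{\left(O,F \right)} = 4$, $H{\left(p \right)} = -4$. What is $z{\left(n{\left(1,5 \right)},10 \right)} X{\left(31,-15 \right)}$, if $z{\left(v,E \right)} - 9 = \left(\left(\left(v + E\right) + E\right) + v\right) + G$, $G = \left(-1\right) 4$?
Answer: $33 i \sqrt{19} \approx 143.84 i$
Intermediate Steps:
$G = -4$
$X{\left(b,c \right)} = \sqrt{-4 + c}$
$z{\left(v,E \right)} = 5 + 2 E + 2 v$ ($z{\left(v,E \right)} = 9 - \left(4 - 2 E - 2 v\right) = 9 + \left(-4 + 2 E + 2 v\right) = 5 + 2 E + 2 v$)
$z{\left(n{\left(1,5 \right)},10 \right)} X{\left(31,-15 \right)} = \left(5 + 2 \cdot 10 + 2 \cdot 4\right) \sqrt{-4 - 15} = \left(5 + 20 + 8\right) \sqrt{-19} = 33 i \sqrt{19}$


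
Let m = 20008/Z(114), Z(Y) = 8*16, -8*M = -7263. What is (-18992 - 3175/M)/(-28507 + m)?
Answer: 2207428736/3294576693 ≈ 0.67002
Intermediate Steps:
M = 7263/8 (M = -⅛*(-7263) = 7263/8 ≈ 907.88)
Z(Y) = 128
m = 2501/16 (m = 20008/128 = 20008*(1/128) = 2501/16 ≈ 156.31)
(-18992 - 3175/M)/(-28507 + m) = (-18992 - 3175/7263/8)/(-28507 + 2501/16) = (-18992 - 3175*8/7263)/(-453611/16) = (-18992 - 25400/7263)*(-16/453611) = -137964296/7263*(-16/453611) = 2207428736/3294576693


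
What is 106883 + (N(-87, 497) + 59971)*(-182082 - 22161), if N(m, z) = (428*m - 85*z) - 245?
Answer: 4034927348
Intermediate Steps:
N(m, z) = -245 - 85*z + 428*m (N(m, z) = (-85*z + 428*m) - 245 = -245 - 85*z + 428*m)
106883 + (N(-87, 497) + 59971)*(-182082 - 22161) = 106883 + ((-245 - 85*497 + 428*(-87)) + 59971)*(-182082 - 22161) = 106883 + ((-245 - 42245 - 37236) + 59971)*(-204243) = 106883 + (-79726 + 59971)*(-204243) = 106883 - 19755*(-204243) = 106883 + 4034820465 = 4034927348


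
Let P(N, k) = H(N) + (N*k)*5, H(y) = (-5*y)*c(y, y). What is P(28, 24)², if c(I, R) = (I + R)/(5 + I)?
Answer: 10617241600/1089 ≈ 9.7495e+6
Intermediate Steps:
c(I, R) = (I + R)/(5 + I)
H(y) = -10*y²/(5 + y) (H(y) = (-5*y)*((y + y)/(5 + y)) = (-5*y)*((2*y)/(5 + y)) = (-5*y)*(2*y/(5 + y)) = -10*y²/(5 + y))
P(N, k) = -10*N²/(5 + N) + 5*N*k (P(N, k) = -10*N²/(5 + N) + (N*k)*5 = -10*N²/(5 + N) + 5*N*k)
P(28, 24)² = (5*28*(-2*28 + 24*(5 + 28))/(5 + 28))² = (5*28*(-56 + 24*33)/33)² = (5*28*(1/33)*(-56 + 792))² = (5*28*(1/33)*736)² = (103040/33)² = 10617241600/1089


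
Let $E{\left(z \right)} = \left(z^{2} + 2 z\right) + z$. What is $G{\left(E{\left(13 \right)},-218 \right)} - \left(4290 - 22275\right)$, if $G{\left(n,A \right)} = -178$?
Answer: $17807$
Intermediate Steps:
$E{\left(z \right)} = z^{2} + 3 z$
$G{\left(E{\left(13 \right)},-218 \right)} - \left(4290 - 22275\right) = -178 - \left(4290 - 22275\right) = -178 - -17985 = -178 + 17985 = 17807$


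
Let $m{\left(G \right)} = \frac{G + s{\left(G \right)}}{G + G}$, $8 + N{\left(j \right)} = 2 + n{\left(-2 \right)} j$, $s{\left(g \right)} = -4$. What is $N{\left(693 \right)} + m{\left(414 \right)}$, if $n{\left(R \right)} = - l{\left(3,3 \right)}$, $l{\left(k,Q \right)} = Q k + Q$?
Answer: $- \frac{3445103}{414} \approx -8321.5$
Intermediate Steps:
$l{\left(k,Q \right)} = Q + Q k$
$n{\left(R \right)} = -12$ ($n{\left(R \right)} = - 3 \left(1 + 3\right) = - 3 \cdot 4 = \left(-1\right) 12 = -12$)
$N{\left(j \right)} = -6 - 12 j$ ($N{\left(j \right)} = -8 - \left(-2 + 12 j\right) = -6 - 12 j$)
$m{\left(G \right)} = \frac{-4 + G}{2 G}$ ($m{\left(G \right)} = \frac{G - 4}{G + G} = \frac{-4 + G}{2 G}$)
$N{\left(693 \right)} + m{\left(414 \right)} = \left(-6 - 8316\right) + \frac{-4 + 414}{2 \cdot 414} = \left(-6 - 8316\right) + \frac{1}{2} \cdot \frac{1}{414} \cdot 410 = -8322 + \frac{205}{414} = - \frac{3445103}{414}$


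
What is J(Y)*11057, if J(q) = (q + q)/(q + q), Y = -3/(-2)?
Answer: 11057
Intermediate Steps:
Y = 3/2 (Y = -3*(-½) = 3/2 ≈ 1.5000)
J(q) = 1 (J(q) = (2*q)/((2*q)) = (2*q)*(1/(2*q)) = 1)
J(Y)*11057 = 1*11057 = 11057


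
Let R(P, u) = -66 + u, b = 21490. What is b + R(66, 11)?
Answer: 21435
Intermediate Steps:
b + R(66, 11) = 21490 + (-66 + 11) = 21490 - 55 = 21435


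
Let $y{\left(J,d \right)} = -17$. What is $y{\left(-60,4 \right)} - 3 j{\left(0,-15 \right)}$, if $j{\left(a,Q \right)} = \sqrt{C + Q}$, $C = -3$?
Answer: $-17 - 9 i \sqrt{2} \approx -17.0 - 12.728 i$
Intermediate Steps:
$j{\left(a,Q \right)} = \sqrt{-3 + Q}$
$y{\left(-60,4 \right)} - 3 j{\left(0,-15 \right)} = -17 - 3 \sqrt{-3 - 15} = -17 - 3 \sqrt{-18} = -17 - 3 \cdot 3 i \sqrt{2} = -17 - 9 i \sqrt{2}$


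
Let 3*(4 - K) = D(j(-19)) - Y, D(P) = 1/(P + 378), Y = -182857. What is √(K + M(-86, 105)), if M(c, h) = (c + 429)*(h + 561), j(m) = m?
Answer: √21586235610/359 ≈ 409.25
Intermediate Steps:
M(c, h) = (429 + c)*(561 + h)
D(P) = 1/(378 + P)
K = -21880452/359 (K = 4 - (1/(378 - 19) - 1*(-182857))/3 = 4 - (1/359 + 182857)/3 = 4 - ⅓*65645664/359 = 4 - 21881888/359 = -21880452/359 ≈ -60948.)
√(K + M(-86, 105)) = √(-21880452/359 + (240669 + 429*105 + 561*(-86) - 86*105)) = √(-21880452/359 + (240669 + 45045 - 48246 - 9030)) = √(-21880452/359 + 228438) = √(60128790/359) = √21586235610/359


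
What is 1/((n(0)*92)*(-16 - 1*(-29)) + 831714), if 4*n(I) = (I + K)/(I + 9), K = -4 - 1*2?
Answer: 3/2494544 ≈ 1.2026e-6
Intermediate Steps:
K = -6 (K = -4 - 2 = -6)
n(I) = (-6 + I)/(4*(9 + I)) (n(I) = ((I - 6)/(I + 9))/4 = ((-6 + I)/(9 + I))/4 = (-6 + I)/(4*(9 + I)))
1/((n(0)*92)*(-16 - 1*(-29)) + 831714) = 1/((((-6 + 0)/(4*(9 + 0)))*92)*(-16 - 1*(-29)) + 831714) = 1/((((¼)*(-6)/9)*92)*(-16 + 29) + 831714) = 1/((((¼)*(⅑)*(-6))*92)*13 + 831714) = 1/(-⅙*92*13 + 831714) = 1/(-46/3*13 + 831714) = 1/(-598/3 + 831714) = 1/(2494544/3) = 3/2494544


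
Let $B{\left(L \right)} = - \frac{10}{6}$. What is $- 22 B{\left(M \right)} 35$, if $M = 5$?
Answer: $\frac{3850}{3} \approx 1283.3$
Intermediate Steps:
$B{\left(L \right)} = - \frac{5}{3}$ ($B{\left(L \right)} = \left(-10\right) \frac{1}{6} = - \frac{5}{3}$)
$- 22 B{\left(M \right)} 35 = \left(-22\right) \left(- \frac{5}{3}\right) 35 = \frac{110}{3} \cdot 35 = \frac{3850}{3}$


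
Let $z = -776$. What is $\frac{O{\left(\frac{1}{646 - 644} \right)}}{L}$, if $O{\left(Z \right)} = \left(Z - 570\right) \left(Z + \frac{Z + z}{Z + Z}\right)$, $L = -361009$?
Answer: $- \frac{882725}{722018} \approx -1.2226$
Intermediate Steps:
$O{\left(Z \right)} = \left(-570 + Z\right) \left(Z + \frac{-776 + Z}{2 Z}\right)$ ($O{\left(Z \right)} = \left(Z - 570\right) \left(Z + \frac{Z - 776}{Z + Z}\right) = \left(-570 + Z\right) \left(Z + \frac{-776 + Z}{2 Z}\right)$)
$\frac{O{\left(\frac{1}{646 - 644} \right)}}{L} = \frac{-673 + \left(\frac{1}{646 - 644}\right)^{2} + \frac{221160}{\frac{1}{646 - 644}} - \frac{1139}{2 \left(646 - 644\right)}}{-361009} = \left(-673 + \left(\frac{1}{2}\right)^{2} + \frac{221160}{\frac{1}{2}} - \frac{1139}{2 \cdot 2}\right) \left(- \frac{1}{361009}\right) = \left(-673 + \left(\frac{1}{2}\right)^{2} + 221160 \frac{1}{\frac{1}{2}} - \frac{1139}{4}\right) \left(- \frac{1}{361009}\right) = \left(-673 + \frac{1}{4} + 221160 \cdot 2 - \frac{1139}{4}\right) \left(- \frac{1}{361009}\right) = \left(-673 + \frac{1}{4} + 442320 - \frac{1139}{4}\right) \left(- \frac{1}{361009}\right) = \frac{882725}{2} \left(- \frac{1}{361009}\right) = - \frac{882725}{722018}$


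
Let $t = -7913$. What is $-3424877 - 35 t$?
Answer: $-3147922$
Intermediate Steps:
$-3424877 - 35 t = -3424877 - -276955 = -3424877 + 276955 = -3147922$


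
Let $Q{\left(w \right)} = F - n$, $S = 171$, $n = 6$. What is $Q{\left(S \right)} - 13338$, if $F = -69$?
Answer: $-13413$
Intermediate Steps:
$Q{\left(w \right)} = -75$ ($Q{\left(w \right)} = -69 - 6 = -75$)
$Q{\left(S \right)} - 13338 = -75 - 13338 = -13413$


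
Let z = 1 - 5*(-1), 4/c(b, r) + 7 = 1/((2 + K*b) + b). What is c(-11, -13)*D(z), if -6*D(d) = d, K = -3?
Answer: 96/167 ≈ 0.57485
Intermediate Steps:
c(b, r) = 4/(-7 + 1/(2 - 2*b)) (c(b, r) = 4/(-7 + 1/((2 - 3*b) + b)) = 4/(-7 + 1/(2 - 2*b)))
z = 6 (z = 1 + 5 = 6)
D(d) = -d/6
c(-11, -13)*D(z) = (8*(1 - 1*(-11))/(-13 + 14*(-11)))*(-⅙*6) = (8*(1 + 11)/(-13 - 154))*(-1) = (8*12/(-167))*(-1) = (8*(-1/167)*12)*(-1) = -96/167*(-1) = 96/167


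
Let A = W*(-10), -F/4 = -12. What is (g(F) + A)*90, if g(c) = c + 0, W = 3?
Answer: 1620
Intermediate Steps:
F = 48 (F = -4*(-12) = 48)
g(c) = c
A = -30 (A = 3*(-10) = -30)
(g(F) + A)*90 = (48 - 30)*90 = 18*90 = 1620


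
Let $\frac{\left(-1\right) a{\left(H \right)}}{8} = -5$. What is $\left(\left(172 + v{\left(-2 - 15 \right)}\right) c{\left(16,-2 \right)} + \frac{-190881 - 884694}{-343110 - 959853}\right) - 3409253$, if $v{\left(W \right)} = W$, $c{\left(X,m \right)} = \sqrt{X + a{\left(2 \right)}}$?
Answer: $- \frac{1480709813688}{434321} + 310 \sqrt{14} \approx -3.4081 \cdot 10^{6}$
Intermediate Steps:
$a{\left(H \right)} = 40$ ($a{\left(H \right)} = \left(-8\right) \left(-5\right) = 40$)
$c{\left(X,m \right)} = \sqrt{40 + X}$ ($c{\left(X,m \right)} = \sqrt{X + 40} = \sqrt{40 + X}$)
$\left(\left(172 + v{\left(-2 - 15 \right)}\right) c{\left(16,-2 \right)} + \frac{-190881 - 884694}{-343110 - 959853}\right) - 3409253 = \left(\left(172 - 17\right) \sqrt{40 + 16} + \frac{-190881 - 884694}{-343110 - 959853}\right) - 3409253 = \left(\left(172 - 17\right) \sqrt{56} - \frac{1075575}{-1302963}\right) - 3409253 = \left(\left(172 - 17\right) 2 \sqrt{14} - - \frac{358525}{434321}\right) - 3409253 = \left(155 \cdot 2 \sqrt{14} + \frac{358525}{434321}\right) - 3409253 = \left(310 \sqrt{14} + \frac{358525}{434321}\right) - 3409253 = \left(\frac{358525}{434321} + 310 \sqrt{14}\right) - 3409253 = - \frac{1480709813688}{434321} + 310 \sqrt{14}$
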